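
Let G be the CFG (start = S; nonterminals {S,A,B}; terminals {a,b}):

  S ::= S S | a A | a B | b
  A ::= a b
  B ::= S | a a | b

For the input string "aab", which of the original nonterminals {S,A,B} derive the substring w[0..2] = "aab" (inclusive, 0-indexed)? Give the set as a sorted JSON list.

CNF form of G:
  S -> S S | T0 A | T0 B | b
  A -> T0 T1
  B -> S S | T0 A | T0 B | T0 T0 | b
  T0 -> a
  T1 -> b

Fill CYK table bottom-up — only the sub-triangle for w[0..2]:
  [0..0]={T0}  "a"  orig:{}
  [1..1]={T0}  "a"  orig:{}
  [2..2]={B,S,T1}  "b"  orig:{B,S}
  [0..1]={B}  "aa"
  [1..2]={A,B,S}  "ab"
  [0..2]={B,S}  "aab"

Original NTs in T[0,2] deriving "aab": ["B", "S"]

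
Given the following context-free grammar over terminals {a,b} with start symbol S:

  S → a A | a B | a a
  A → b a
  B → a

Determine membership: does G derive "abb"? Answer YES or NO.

Convert to CNF:
  S -> T1 A | T1 B | T1 T1
  A -> T0 T1
  B -> a
  T0 -> b
  T1 -> a

Fill CYK table bottom-up:
  cell(0,0) a: {B,T1}  orig:{B}
  cell(1,1) b: {T0}  orig:{}
  cell(2,2) b: {T0}  orig:{}
  cell(0,1) ab: ∅
  cell(1,2) bb: ∅
  cell(0,2) abb: ∅

S ∉ T[0,2] ⇒ NO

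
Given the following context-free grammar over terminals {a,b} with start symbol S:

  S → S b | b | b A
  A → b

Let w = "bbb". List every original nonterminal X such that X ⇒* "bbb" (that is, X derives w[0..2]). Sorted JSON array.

CNF form of G:
  S -> S T0 | T0 A | b
  A -> b
  T0 -> b

CYK fill — only the sub-triangle for w[0..2]:
  T[0,0] 'b' = {A,S,T0}  orig:{A,S}
  T[1,1] 'b' = {A,S,T0}  orig:{A,S}
  T[2,2] 'b' = {A,S,T0}  orig:{A,S}
  T[0,1] 'bb' = {S}
  T[1,2] 'bb' = {S}
  T[0,2] 'bbb' = {S}

Original NTs in T[0,2] deriving "bbb": ["S"]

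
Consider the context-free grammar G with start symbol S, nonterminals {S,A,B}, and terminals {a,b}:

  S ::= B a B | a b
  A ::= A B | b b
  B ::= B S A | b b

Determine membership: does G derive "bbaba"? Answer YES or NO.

CNF form of G:
  S -> B X3 | T1 T0
  A -> A B | T0 T0
  B -> B X2 | T0 T0
  T0 -> b
  T1 -> a
  X2 -> S A
  X3 -> T1 B

CYK fill:
  cell(0,0) b: {T0}  orig:{}
  cell(1,1) b: {T0}  orig:{}
  cell(2,2) a: {T1}  orig:{}
  cell(3,3) b: {T0}  orig:{}
  cell(4,4) a: {T1}  orig:{}
  cell(0,1) bb: {A,B}
  cell(1,2) ba: ∅
  cell(2,3) ab: {S}
  cell(3,4) ba: ∅
  cell(0,2) bba: ∅
  cell(1,3) bab: ∅
  cell(2,4) aba: ∅
  cell(0,3) bbab: ∅
  cell(1,4) baba: ∅
  cell(0,4) bbaba: ∅

S ∉ T[0,4] ⇒ NO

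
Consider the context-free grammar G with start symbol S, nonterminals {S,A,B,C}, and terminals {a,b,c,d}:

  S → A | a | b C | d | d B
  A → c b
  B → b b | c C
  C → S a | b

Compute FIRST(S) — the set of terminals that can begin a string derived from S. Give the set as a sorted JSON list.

FIRST iteration:
round 1:
  A via A→c b: +{c}
  B via B→b b: +{b}
  B via B→c C: +{c}
  C via C→b: +{b}
  S via S→A: +{c}
  S via S→a: +{a}
  S via S→b C: +{b}
  S via S→d: +{d}
  S: {a,b,c,d}  A: {c}  B: {b,c}  C: {b}
round 2:
  C via C→S a: +{a,c,d}
  S: {a,b,c,d}  A: {c}  B: {b,c}  C: {a,b,c,d}
round 3: (no change)
  S: {a,b,c,d}  A: {c}  B: {b,c}  C: {a,b,c,d}

FIRST(S) = ["a", "b", "c", "d"]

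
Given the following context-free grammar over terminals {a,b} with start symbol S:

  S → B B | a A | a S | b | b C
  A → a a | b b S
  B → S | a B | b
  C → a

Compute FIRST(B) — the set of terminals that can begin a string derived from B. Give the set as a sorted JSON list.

FIRST iteration:
round 1:
  A via A→a a: +{a}
  A via A→b b S: +{b}
  B via B→a B: +{a}
  B via B→b: +{b}
  C via C→a: +{a}
  S via S→B B: +{a,b}
  S: {a,b}  A: {a,b}  B: {a,b}  C: {a}
round 2: (stable)
  S: {a,b}  A: {a,b}  B: {a,b}  C: {a}

FIRST(B) = ["a", "b"]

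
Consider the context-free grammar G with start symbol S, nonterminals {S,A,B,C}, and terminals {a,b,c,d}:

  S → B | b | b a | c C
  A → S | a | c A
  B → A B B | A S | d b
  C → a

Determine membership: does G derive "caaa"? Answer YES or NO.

CNF form of G:
  S -> A S | A X6 | T0 T1 | T2 C | T3 T0 | b
  A -> A S | A X4 | T0 T1 | T2 A | T2 C | T3 T0 | a | b
  B -> A S | A X5 | T3 T0
  C -> a
  T0 -> b
  T1 -> a
  T2 -> c
  T3 -> d
  X4 -> B B
  X5 -> B B
  X6 -> B B

Fill CYK table bottom-up:
  T[0,0] 'c' = {T2}  orig:{}
  T[1,1] 'a' = {A,C,T1}  orig:{A,C}
  T[2,2] 'a' = {A,C,T1}  orig:{A,C}
  T[3,3] 'a' = {A,C,T1}  orig:{A,C}
  T[0,1] 'ca' = {A,S}
  T[1,2] 'aa' = ∅
  T[2,3] 'aa' = ∅
  T[0,2] 'caa' = ∅
  T[1,3] 'aaa' = ∅
  T[0,3] 'caaa' = ∅

S ∉ T[0,3] ⇒ NO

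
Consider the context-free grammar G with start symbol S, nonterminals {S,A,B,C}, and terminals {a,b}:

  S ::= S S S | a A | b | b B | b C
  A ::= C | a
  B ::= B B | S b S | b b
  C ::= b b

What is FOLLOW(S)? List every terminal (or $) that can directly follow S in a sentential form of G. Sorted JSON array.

Compute FIRST by fixpoint:
pass 1:
  A via A→a: +{a}
  B via B→b b: +{b}
  C via C→b b: +{b}
  S via S→a A: +{a}
  S via S→b: +{b}
  FIRST(S)={a,b}  FIRST(A)={a}  FIRST(B)={b}  FIRST(C)={b}
pass 2:
  A via A→C: +{b}
  B via B→S b S: +{a}
  FIRST(S)={a,b}  FIRST(A)={a,b}  FIRST(B)={a,b}  FIRST(C)={b}
pass 3: done
  FIRST(S)={a,b}  FIRST(A)={a,b}  FIRST(B)={a,b}  FIRST(C)={b}

FOLLOW sets:
initialize: $ ∈ FOLLOW(S)
iter 1:
  B→B B: FOLLOW(B) ⊇ FIRST(B) = {a,b}; new: +{a,b}
  B→S b S: FOLLOW(S) ⊇ FIRST(b) = {b}; new: +{b}
  B→S b S: FOLLOW(S) ⊇ FOLLOW(B) ⊇ {a,b}; new: +{a}
  S→a A: FOLLOW(A) ⊇ FOLLOW(S) ⊇ {$,a,b}; new: +{$,a,b}
  S→b B: FOLLOW(B) ⊇ FOLLOW(S) ⊇ {$,a,b}; new: +{$}
  S→b C: FOLLOW(C) ⊇ FOLLOW(S) ⊇ {$,a,b}; new: +{$,a,b}
  FOLLOW[S]={$,a,b}  FOLLOW[A]={$,a,b}  FOLLOW[B]={$,a,b}  FOLLOW[C]={$,a,b}
iter 2: — fixpoint
  FOLLOW[S]={$,a,b}  FOLLOW[A]={$,a,b}  FOLLOW[B]={$,a,b}  FOLLOW[C]={$,a,b}

FOLLOW(S) = ["$", "a", "b"]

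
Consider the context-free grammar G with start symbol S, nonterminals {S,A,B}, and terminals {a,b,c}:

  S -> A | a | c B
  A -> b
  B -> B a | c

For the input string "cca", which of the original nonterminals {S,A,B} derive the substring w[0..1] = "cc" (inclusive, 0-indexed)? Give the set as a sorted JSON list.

CNF form of G:
  S -> T1 B | a | b
  A -> b
  B -> B T0 | c
  T0 -> a
  T1 -> c

CYK table (by increasing span) — only the sub-triangle for w[0..1]:
  [0..0]={B,T1}  "c"  orig:{B}
  [1..1]={B,T1}  "c"  orig:{B}
  [0..1]={S}  "cc"

Original NTs in T[0,1] deriving "cc": ["S"]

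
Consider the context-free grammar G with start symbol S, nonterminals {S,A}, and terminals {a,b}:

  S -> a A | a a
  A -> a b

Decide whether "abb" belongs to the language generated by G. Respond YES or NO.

Convert to CNF:
  S -> T0 A | T0 T0
  A -> T0 T1
  T0 -> a
  T1 -> b

CYK table (by increasing span):
  [0..0]={T0}  "a"  orig:{}
  [1..1]={T1}  "b"  orig:{}
  [2..2]={T1}  "b"  orig:{}
  [0..1]={A}  "ab"
  [1..2]=∅  "bb"
  [0..2]=∅  "abb"

S ∉ T[0,2] ⇒ NO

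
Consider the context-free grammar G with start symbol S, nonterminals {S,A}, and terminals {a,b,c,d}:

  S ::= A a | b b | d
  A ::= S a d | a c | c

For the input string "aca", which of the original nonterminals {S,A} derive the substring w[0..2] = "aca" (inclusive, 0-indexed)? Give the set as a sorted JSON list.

CNF form of G:
  S -> A T0 | T3 T3 | d
  A -> S X4 | T0 T2 | c
  T0 -> a
  T1 -> d
  T2 -> c
  T3 -> b
  X4 -> T0 T1

CYK fill (cells [i..j] with 0 ≤ i ≤ j ≤ 2 only):
  [0..0]={T0}  "a"  orig:{}
  [1..1]={A,T2}  "c"  orig:{A}
  [2..2]={T0}  "a"  orig:{}
  [0..1]={A}  "ac"
  [1..2]={S}  "ca"
  [0..2]={S}  "aca"

Original NTs in T[0,2] deriving "aca": ["S"]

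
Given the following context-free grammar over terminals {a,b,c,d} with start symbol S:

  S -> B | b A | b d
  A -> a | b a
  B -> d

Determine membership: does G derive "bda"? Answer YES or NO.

CNF form of G:
  S -> T0 A | T0 T2 | d
  A -> T0 T1 | a
  B -> d
  T0 -> b
  T1 -> a
  T2 -> d

Fill CYK table bottom-up:
  cell(0,0) b: {T0}  orig:{}
  cell(1,1) d: {B,S,T2}  orig:{B,S}
  cell(2,2) a: {A,T1}  orig:{A}
  cell(0,1) bd: {S}
  cell(1,2) da: ∅
  cell(0,2) bda: ∅

S ∉ T[0,2] ⇒ NO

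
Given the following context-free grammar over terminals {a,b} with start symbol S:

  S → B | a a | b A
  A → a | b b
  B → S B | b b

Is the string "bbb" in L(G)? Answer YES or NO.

Convert to CNF:
  S -> S B | T0 A | T0 T0 | T1 T1
  A -> T0 T0 | a
  B -> S B | T0 T0
  T0 -> b
  T1 -> a

Fill CYK table bottom-up:
  cell(0,0) b: {T0}  orig:{}
  cell(1,1) b: {T0}  orig:{}
  cell(2,2) b: {T0}  orig:{}
  cell(0,1) bb: {A,B,S}
  cell(1,2) bb: {A,B,S}
  cell(0,2) bbb: {S}

S ∈ T[0,2] ⇒ YES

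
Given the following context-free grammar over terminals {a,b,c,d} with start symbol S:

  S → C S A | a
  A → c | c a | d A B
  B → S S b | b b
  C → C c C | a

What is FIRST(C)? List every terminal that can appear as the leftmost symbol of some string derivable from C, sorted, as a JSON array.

FIRST iteration:
round 1:
  A via A→c: +{c}
  A via A→d A B: +{d}
  B via B→b b: +{b}
  C via C→a: +{a}
  S via S→C S A: +{a}
  FIRST(S)={a}  FIRST(A)={c,d}  FIRST(B)={b}  FIRST(C)={a}
round 2:
  B via B→S S b: +{a}
  FIRST(S)={a}  FIRST(A)={c,d}  FIRST(B)={a,b}  FIRST(C)={a}
round 3: — fixpoint
  FIRST(S)={a}  FIRST(A)={c,d}  FIRST(B)={a,b}  FIRST(C)={a}

FIRST(C) = ["a"]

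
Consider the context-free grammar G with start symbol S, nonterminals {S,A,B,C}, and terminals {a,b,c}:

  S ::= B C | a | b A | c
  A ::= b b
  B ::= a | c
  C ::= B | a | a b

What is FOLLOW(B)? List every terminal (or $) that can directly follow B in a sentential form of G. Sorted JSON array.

Compute FIRST by fixpoint:
[1]
  A via A→b b: +{b}
  B via B→a: +{a}
  B via B→c: +{c}
  C via C→B: +{a,c}
  S via S→B C: +{a,c}
  S via S→b A: +{b}
  FIRST(S)={a,b,c}  FIRST(A)={b}  FIRST(B)={a,c}  FIRST(C)={a,c}
[2] — fixpoint
  FIRST(S)={a,b,c}  FIRST(A)={b}  FIRST(B)={a,c}  FIRST(C)={a,c}

FOLLOW iteration:
seed FOLLOW(S) with $
pass 1:
  S→B C: FOLLOW(B) ⊇ FIRST(C) = {a,c}; new: +{a,c}
  S→B C: FOLLOW(C) ⊇ FOLLOW(S) ⊇ {$}; new: +{$}
  S→b A: FOLLOW(A) ⊇ FOLLOW(S) ⊇ {$}; new: +{$}
  FOLLOW(S)={$}  FOLLOW(A)={$}  FOLLOW(B)={a,c}  FOLLOW(C)={$}
pass 2:
  C→B: FOLLOW(B) ⊇ FOLLOW(C) ⊇ {$}; new: +{$}
  FOLLOW(S)={$}  FOLLOW(A)={$}  FOLLOW(B)={$,a,c}  FOLLOW(C)={$}
pass 3: — fixpoint
  FOLLOW(S)={$}  FOLLOW(A)={$}  FOLLOW(B)={$,a,c}  FOLLOW(C)={$}

FOLLOW(B) = ["$", "a", "c"]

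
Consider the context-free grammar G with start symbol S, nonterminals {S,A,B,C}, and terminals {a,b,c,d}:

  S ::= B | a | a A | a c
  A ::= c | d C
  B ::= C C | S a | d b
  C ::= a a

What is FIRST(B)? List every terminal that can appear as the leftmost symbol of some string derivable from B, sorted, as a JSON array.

FIRST sets, iterate to fixpoint:
pass 1:
  A via A→c: +{c}
  A via A→d C: +{d}
  B via B→d b: +{d}
  C via C→a a: +{a}
  S via S→B: +{d}
  S via S→a: +{a}
  FIRST[S]={a,d}  FIRST[A]={c,d}  FIRST[B]={d}  FIRST[C]={a}
pass 2:
  B via B→C C: +{a}
  FIRST[S]={a,d}  FIRST[A]={c,d}  FIRST[B]={a,d}  FIRST[C]={a}
pass 3: (no change)
  FIRST[S]={a,d}  FIRST[A]={c,d}  FIRST[B]={a,d}  FIRST[C]={a}

FIRST(B) = ["a", "d"]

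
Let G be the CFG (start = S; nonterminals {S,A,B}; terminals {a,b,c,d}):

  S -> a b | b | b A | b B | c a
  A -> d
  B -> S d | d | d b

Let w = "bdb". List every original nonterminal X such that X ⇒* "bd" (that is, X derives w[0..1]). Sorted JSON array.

Convert to CNF:
  S -> T1 A | T1 B | T2 T1 | T3 T2 | b
  A -> d
  B -> S T0 | T0 T1 | d
  T0 -> d
  T1 -> b
  T2 -> a
  T3 -> c

CYK table (by increasing span), restricted to cells inside w[0..1]:
  T[0,0] 'b' = {S,T1}  orig:{S}
  T[1,1] 'd' = {A,B,T0}  orig:{A,B}
  T[0,1] 'bd' = {B,S}

Original NTs in T[0,1] deriving "bd": ["B", "S"]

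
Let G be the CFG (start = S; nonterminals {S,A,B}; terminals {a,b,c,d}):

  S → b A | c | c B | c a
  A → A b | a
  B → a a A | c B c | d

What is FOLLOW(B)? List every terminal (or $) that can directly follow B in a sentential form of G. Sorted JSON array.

Compute FIRST by fixpoint:
round 1:
  A via A→a: +{a}
  B via B→a a A: +{a}
  B via B→c B c: +{c}
  B via B→d: +{d}
  S via S→b A: +{b}
  S via S→c: +{c}
  FIRST[S]={b,c}  FIRST[A]={a}  FIRST[B]={a,c,d}
round 2: (no change)
  FIRST[S]={b,c}  FIRST[A]={a}  FIRST[B]={a,c,d}

FOLLOW iteration:
seed FOLLOW(S) with $
pass 1:
  A→A b: FOLLOW(A) ⊇ FIRST(b) = {b}; new: +{b}
  B→c B c: FOLLOW(B) ⊇ FIRST(c) = {c}; new: +{c}
  S→b A: FOLLOW(A) ⊇ FOLLOW(S) ⊇ {$}; new: +{$}
  S→c B: FOLLOW(B) ⊇ FOLLOW(S) ⊇ {$}; new: +{$}
  FOLLOW(S)={$}  FOLLOW(A)={$,b}  FOLLOW(B)={$,c}
pass 2:
  B→a a A: FOLLOW(A) ⊇ FOLLOW(B) ⊇ {$,c}; new: +{c}
  FOLLOW(S)={$}  FOLLOW(A)={$,b,c}  FOLLOW(B)={$,c}
pass 3: (stable)
  FOLLOW(S)={$}  FOLLOW(A)={$,b,c}  FOLLOW(B)={$,c}

FOLLOW(B) = ["$", "c"]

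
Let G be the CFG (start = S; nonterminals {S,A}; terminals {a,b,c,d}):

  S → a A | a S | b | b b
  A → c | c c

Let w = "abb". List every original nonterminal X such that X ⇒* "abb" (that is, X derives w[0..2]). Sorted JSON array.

CNF form of G:
  S -> T1 A | T1 S | T2 T2 | b
  A -> T0 T0 | c
  T0 -> c
  T1 -> a
  T2 -> b

Fill CYK table bottom-up (cells [i..j] with 0 ≤ i ≤ j ≤ 2 only):
  [0..0]={T1}  "a"  orig:{}
  [1..1]={S,T2}  "b"  orig:{S}
  [2..2]={S,T2}  "b"  orig:{S}
  [0..1]={S}  "ab"
  [1..2]={S}  "bb"
  [0..2]={S}  "abb"

Original NTs in T[0,2] deriving "abb": ["S"]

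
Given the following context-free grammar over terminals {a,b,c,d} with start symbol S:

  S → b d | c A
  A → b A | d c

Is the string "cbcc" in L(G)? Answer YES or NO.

Convert to CNF:
  S -> T0 T1 | T2 A
  A -> T0 A | T1 T2
  T0 -> b
  T1 -> d
  T2 -> c

CYK fill:
  T[0,0] 'c' = {T2}  orig:{}
  T[1,1] 'b' = {T0}  orig:{}
  T[2,2] 'c' = {T2}  orig:{}
  T[3,3] 'c' = {T2}  orig:{}
  T[0,1] 'cb' = ∅
  T[1,2] 'bc' = ∅
  T[2,3] 'cc' = ∅
  T[0,2] 'cbc' = ∅
  T[1,3] 'bcc' = ∅
  T[0,3] 'cbcc' = ∅

S ∉ T[0,3] ⇒ NO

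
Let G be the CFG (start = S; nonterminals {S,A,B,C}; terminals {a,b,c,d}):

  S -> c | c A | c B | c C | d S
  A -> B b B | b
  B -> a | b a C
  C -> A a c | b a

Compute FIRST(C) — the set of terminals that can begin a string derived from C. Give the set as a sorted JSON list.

FIRST iteration:
pass 1:
  A via A→b: +{b}
  B via B→a: +{a}
  B via B→b a C: +{b}
  C via C→A a c: +{b}
  S via S→c: +{c}
  S via S→d S: +{d}
  FIRST[S]={c,d}  FIRST[A]={b}  FIRST[B]={a,b}  FIRST[C]={b}
pass 2:
  A via A→B b B: +{a}
  C via C→A a c: +{a}
  FIRST[S]={c,d}  FIRST[A]={a,b}  FIRST[B]={a,b}  FIRST[C]={a,b}
pass 3: (no change)
  FIRST[S]={c,d}  FIRST[A]={a,b}  FIRST[B]={a,b}  FIRST[C]={a,b}

FIRST(C) = ["a", "b"]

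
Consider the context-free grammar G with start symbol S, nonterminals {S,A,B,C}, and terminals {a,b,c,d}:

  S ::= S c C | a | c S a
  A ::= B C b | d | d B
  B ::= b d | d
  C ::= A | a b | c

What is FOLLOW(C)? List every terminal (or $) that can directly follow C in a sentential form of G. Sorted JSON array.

Compute FIRST by fixpoint:
pass 1:
  A via A→d: +{d}
  B via B→b d: +{b}
  B via B→d: +{d}
  C via C→A: +{d}
  C via C→a b: +{a}
  C via C→c: +{c}
  S via S→a: +{a}
  S via S→c S a: +{c}
  FIRST[S]={a,c}  FIRST[A]={d}  FIRST[B]={b,d}  FIRST[C]={a,c,d}
pass 2:
  A via A→B C b: +{b}
  C via C→A: +{b}
  FIRST[S]={a,c}  FIRST[A]={b,d}  FIRST[B]={b,d}  FIRST[C]={a,b,c,d}
pass 3: (no change)
  FIRST[S]={a,c}  FIRST[A]={b,d}  FIRST[B]={b,d}  FIRST[C]={a,b,c,d}

FOLLOW sets:
seed FOLLOW(S) with $
round 1:
  A→B C b: FOLLOW(B) ⊇ FIRST(C) = {a,b,c,d}; new: +{a,b,c,d}
  A→B C b: FOLLOW(C) ⊇ FIRST(b) = {b}; new: +{b}
  C→A: FOLLOW(A) ⊇ FOLLOW(C) ⊇ {b}; new: +{b}
  S→S c C: FOLLOW(S) ⊇ FIRST(c) = {c}; new: +{c}
  S→S c C: FOLLOW(C) ⊇ FOLLOW(S) ⊇ {$,c}; new: +{$,c}
  S→c S a: FOLLOW(S) ⊇ FIRST(a) = {a}; new: +{a}
  FOLLOW(S)={$,a,c}  FOLLOW(A)={b}  FOLLOW(B)={a,b,c,d}  FOLLOW(C)={$,b,c}
round 2:
  C→A: FOLLOW(A) ⊇ FOLLOW(C) ⊇ {$,b,c}; new: +{$,c}
  S→S c C: FOLLOW(C) ⊇ FOLLOW(S) ⊇ {$,a,c}; new: +{a}
  FOLLOW(S)={$,a,c}  FOLLOW(A)={$,b,c}  FOLLOW(B)={a,b,c,d}  FOLLOW(C)={$,a,b,c}
round 3:
  A→d B: FOLLOW(B) ⊇ FOLLOW(A) ⊇ {$,b,c}; new: +{$}
  C→A: FOLLOW(A) ⊇ FOLLOW(C) ⊇ {$,a,b,c}; new: +{a}
  FOLLOW(S)={$,a,c}  FOLLOW(A)={$,a,b,c}  FOLLOW(B)={$,a,b,c,d}  FOLLOW(C)={$,a,b,c}
round 4: (stable)
  FOLLOW(S)={$,a,c}  FOLLOW(A)={$,a,b,c}  FOLLOW(B)={$,a,b,c,d}  FOLLOW(C)={$,a,b,c}

FOLLOW(C) = ["$", "a", "b", "c"]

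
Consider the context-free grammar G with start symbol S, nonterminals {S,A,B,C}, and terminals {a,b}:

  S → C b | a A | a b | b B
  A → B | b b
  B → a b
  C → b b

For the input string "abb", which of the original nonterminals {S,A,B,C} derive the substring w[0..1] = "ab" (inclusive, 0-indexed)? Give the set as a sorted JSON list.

Convert to CNF:
  S -> C T1 | T0 A | T0 T1 | T1 B
  A -> T0 T1 | T1 T1
  B -> T0 T1
  C -> T1 T1
  T0 -> a
  T1 -> b

CYK table (by increasing span) (cells [i..j] with 0 ≤ i ≤ j ≤ 1 only):
  cell(0,0) a: {T0}  orig:{}
  cell(1,1) b: {T1}  orig:{}
  cell(0,1) ab: {A,B,S}

Original NTs in T[0,1] deriving "ab": ["A", "B", "S"]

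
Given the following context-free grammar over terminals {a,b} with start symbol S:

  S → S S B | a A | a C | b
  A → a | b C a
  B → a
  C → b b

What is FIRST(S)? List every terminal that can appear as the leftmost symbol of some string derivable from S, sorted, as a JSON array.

FIRST iteration:
round 1:
  A via A→a: +{a}
  A via A→b C a: +{b}
  B via B→a: +{a}
  C via C→b b: +{b}
  S via S→a A: +{a}
  S via S→b: +{b}
  FIRST(S)={a,b}  FIRST(A)={a,b}  FIRST(B)={a}  FIRST(C)={b}
round 2: (stable)
  FIRST(S)={a,b}  FIRST(A)={a,b}  FIRST(B)={a}  FIRST(C)={b}

FIRST(S) = ["a", "b"]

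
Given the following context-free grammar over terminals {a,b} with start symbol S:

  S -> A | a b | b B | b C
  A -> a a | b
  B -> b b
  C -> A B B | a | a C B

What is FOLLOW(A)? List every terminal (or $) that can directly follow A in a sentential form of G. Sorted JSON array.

Compute FIRST by fixpoint:
round 1:
  A via A→a a: +{a}
  A via A→b: +{b}
  B via B→b b: +{b}
  C via C→A B B: +{a,b}
  S via S→A: +{a,b}
  FIRST[S]={a,b}  FIRST[A]={a,b}  FIRST[B]={b}  FIRST[C]={a,b}
round 2: — fixpoint
  FIRST[S]={a,b}  FIRST[A]={a,b}  FIRST[B]={b}  FIRST[C]={a,b}

Compute FOLLOW by fixpoint:
initialize: $ ∈ FOLLOW(S)
[1]
  C→A B B: FOLLOW(A) ⊇ FIRST(B) = {b}; new: +{b}
  C→A B B: FOLLOW(B) ⊇ FIRST(B) = {b}; new: +{b}
  C→a C B: FOLLOW(C) ⊇ FIRST(B) = {b}; new: +{b}
  S→A: FOLLOW(A) ⊇ FOLLOW(S) ⊇ {$}; new: +{$}
  S→b B: FOLLOW(B) ⊇ FOLLOW(S) ⊇ {$}; new: +{$}
  S→b C: FOLLOW(C) ⊇ FOLLOW(S) ⊇ {$}; new: +{$}
  FOLLOW[S]={$}  FOLLOW[A]={$,b}  FOLLOW[B]={$,b}  FOLLOW[C]={$,b}
[2] done
  FOLLOW[S]={$}  FOLLOW[A]={$,b}  FOLLOW[B]={$,b}  FOLLOW[C]={$,b}

FOLLOW(A) = ["$", "b"]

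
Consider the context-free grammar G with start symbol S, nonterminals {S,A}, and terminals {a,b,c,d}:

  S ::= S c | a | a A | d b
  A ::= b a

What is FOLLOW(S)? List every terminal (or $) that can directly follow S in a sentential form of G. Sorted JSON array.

FIRST sets, iterate to fixpoint:
[1]
  A via A→b a: +{b}
  S via S→a: +{a}
  S via S→d b: +{d}
  S: {a,d}  A: {b}
[2] — fixpoint
  S: {a,d}  A: {b}

Compute FOLLOW by fixpoint:
FOLLOW(S) := {$}
pass 1:
  S→S c: FOLLOW(S) ⊇ FIRST(c) = {c}; new: +{c}
  S→a A: FOLLOW(A) ⊇ FOLLOW(S) ⊇ {$,c}; new: +{$,c}
  FOLLOW(S)={$,c}  FOLLOW(A)={$,c}
pass 2: — fixpoint
  FOLLOW(S)={$,c}  FOLLOW(A)={$,c}

FOLLOW(S) = ["$", "c"]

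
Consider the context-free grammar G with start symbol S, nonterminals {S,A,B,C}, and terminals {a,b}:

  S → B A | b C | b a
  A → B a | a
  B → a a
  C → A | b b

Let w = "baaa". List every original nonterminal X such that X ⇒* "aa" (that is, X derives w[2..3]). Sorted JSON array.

Convert to CNF:
  S -> B A | T1 C | T1 T0
  A -> B T0 | a
  B -> T0 T0
  C -> B T0 | T1 T1 | a
  T0 -> a
  T1 -> b

CYK fill (cells [i..j] with 2 ≤ i ≤ j ≤ 3 only):
  cell(2,2) a: {A,C,T0}  orig:{A,C}
  cell(3,3) a: {A,C,T0}  orig:{A,C}
  cell(2,3) aa: {B}

Original NTs in T[2,3] deriving "aa": ["B"]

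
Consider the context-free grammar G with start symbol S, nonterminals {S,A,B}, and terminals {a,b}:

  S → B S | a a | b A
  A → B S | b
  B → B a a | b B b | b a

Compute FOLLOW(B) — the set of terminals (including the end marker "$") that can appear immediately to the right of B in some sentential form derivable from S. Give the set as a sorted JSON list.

FIRST iteration:
round 1:
  A via A→b: +{b}
  B via B→b B b: +{b}
  S via S→B S: +{b}
  S via S→a a: +{a}
  FIRST[S]={a,b}  FIRST[A]={b}  FIRST[B]={b}
round 2: (no change)
  FIRST[S]={a,b}  FIRST[A]={b}  FIRST[B]={b}

FOLLOW iteration:
FOLLOW(S) := {$}
pass 1:
  A→B S: FOLLOW(B) ⊇ FIRST(S) = {a,b}; new: +{a,b}
  S→b A: FOLLOW(A) ⊇ FOLLOW(S) ⊇ {$}; new: +{$}
  FOLLOW[S]={$}  FOLLOW[A]={$}  FOLLOW[B]={a,b}
pass 2: (no change)
  FOLLOW[S]={$}  FOLLOW[A]={$}  FOLLOW[B]={a,b}

FOLLOW(B) = ["a", "b"]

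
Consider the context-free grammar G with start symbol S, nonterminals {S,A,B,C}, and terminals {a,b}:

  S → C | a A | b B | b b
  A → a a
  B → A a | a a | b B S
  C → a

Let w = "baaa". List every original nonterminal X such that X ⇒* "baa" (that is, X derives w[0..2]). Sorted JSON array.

CNF form of G:
  S -> T0 A | T1 B | T1 T1 | a
  A -> T0 T0
  B -> A T0 | T0 T0 | T1 X2
  C -> a
  T0 -> a
  T1 -> b
  X2 -> B S

Fill CYK table bottom-up — only the sub-triangle for w[0..2]:
  cell(0,0) b: {T1}  orig:{}
  cell(1,1) a: {C,S,T0}  orig:{C,S}
  cell(2,2) a: {C,S,T0}  orig:{C,S}
  cell(0,1) ba: ∅
  cell(1,2) aa: {A,B}
  cell(0,2) baa: {S}

Original NTs in T[0,2] deriving "baa": ["S"]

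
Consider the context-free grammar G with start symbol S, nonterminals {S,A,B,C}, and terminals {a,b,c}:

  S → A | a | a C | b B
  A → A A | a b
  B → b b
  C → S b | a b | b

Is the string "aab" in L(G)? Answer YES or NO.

CNF form of G:
  S -> A A | T0 C | T0 T1 | T1 B | a
  A -> A A | T0 T1
  B -> T1 T1
  C -> S T1 | T0 T1 | b
  T0 -> a
  T1 -> b

Fill CYK table bottom-up:
  [0..0]={S,T0}  "a"  orig:{S}
  [1..1]={S,T0}  "a"  orig:{S}
  [2..2]={C,T1}  "b"  orig:{C}
  [0..1]=∅  "aa"
  [1..2]={A,C,S}  "ab"
  [0..2]={S}  "aab"

S ∈ T[0,2] ⇒ YES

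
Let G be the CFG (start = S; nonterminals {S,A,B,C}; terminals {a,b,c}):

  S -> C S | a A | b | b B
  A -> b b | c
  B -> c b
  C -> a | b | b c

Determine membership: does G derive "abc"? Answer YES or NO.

Convert to CNF:
  S -> C S | T0 B | T2 A | b
  A -> T0 T0 | c
  B -> T1 T0
  C -> T0 T1 | a | b
  T0 -> b
  T1 -> c
  T2 -> a

CYK fill:
  [0..0]={C,T2}  "a"  orig:{C}
  [1..1]={C,S,T0}  "b"  orig:{C,S}
  [2..2]={A,T1}  "c"  orig:{A}
  [0..1]={S}  "ab"
  [1..2]={C}  "bc"
  [0..2]=∅  "abc"

S ∉ T[0,2] ⇒ NO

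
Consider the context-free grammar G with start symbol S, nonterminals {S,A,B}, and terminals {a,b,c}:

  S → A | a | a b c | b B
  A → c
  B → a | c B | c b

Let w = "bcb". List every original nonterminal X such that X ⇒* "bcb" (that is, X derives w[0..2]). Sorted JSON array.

CNF form of G:
  S -> T1 B | T2 X3 | a | c
  A -> c
  B -> T0 B | T0 T1 | a
  T0 -> c
  T1 -> b
  T2 -> a
  X3 -> T1 T0

CYK table (by increasing span), restricted to cells inside w[0..2]:
  cell(0,0) b: {T1}  orig:{}
  cell(1,1) c: {A,S,T0}  orig:{A,S}
  cell(2,2) b: {T1}  orig:{}
  cell(0,1) bc: {X3}  orig:{}
  cell(1,2) cb: {B}
  cell(0,2) bcb: {S}

Original NTs in T[0,2] deriving "bcb": ["S"]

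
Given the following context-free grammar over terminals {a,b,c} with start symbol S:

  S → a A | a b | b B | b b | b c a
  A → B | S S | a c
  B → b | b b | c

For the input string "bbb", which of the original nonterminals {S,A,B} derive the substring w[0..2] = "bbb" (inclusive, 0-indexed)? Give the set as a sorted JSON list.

CNF form of G:
  S -> T0 A | T0 T2 | T2 B | T2 T2 | T2 X3
  A -> S S | T0 T1 | T2 T2 | b | c
  B -> T2 T2 | b | c
  T0 -> a
  T1 -> c
  T2 -> b
  X3 -> T1 T0

Fill CYK table bottom-up, restricted to cells inside w[0..2]:
  cell(0,0) b: {A,B,T2}  orig:{A,B}
  cell(1,1) b: {A,B,T2}  orig:{A,B}
  cell(2,2) b: {A,B,T2}  orig:{A,B}
  cell(0,1) bb: {A,B,S}
  cell(1,2) bb: {A,B,S}
  cell(0,2) bbb: {S}

Original NTs in T[0,2] deriving "bbb": ["S"]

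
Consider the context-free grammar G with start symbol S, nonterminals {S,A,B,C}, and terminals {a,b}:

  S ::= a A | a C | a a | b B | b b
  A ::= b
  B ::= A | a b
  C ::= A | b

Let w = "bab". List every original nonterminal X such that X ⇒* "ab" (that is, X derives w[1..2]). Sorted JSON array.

Convert to CNF:
  S -> T0 A | T0 C | T0 T0 | T1 B | T1 T1
  A -> b
  B -> T0 T1 | b
  C -> b
  T0 -> a
  T1 -> b

Fill CYK table bottom-up, restricted to cells inside w[1..2]:
  cell(1,1) a: {T0}  orig:{}
  cell(2,2) b: {A,B,C,T1}  orig:{A,B,C}
  cell(1,2) ab: {B,S}

Original NTs in T[1,2] deriving "ab": ["B", "S"]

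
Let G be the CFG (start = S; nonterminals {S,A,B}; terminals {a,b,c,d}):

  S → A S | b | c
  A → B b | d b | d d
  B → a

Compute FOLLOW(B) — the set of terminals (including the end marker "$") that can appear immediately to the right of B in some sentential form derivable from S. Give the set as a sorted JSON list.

Compute FIRST by fixpoint:
pass 1:
  A via A→d b: +{d}
  B via B→a: +{a}
  S via S→A S: +{d}
  S via S→b: +{b}
  S via S→c: +{c}
  FIRST[S]={b,c,d}  FIRST[A]={d}  FIRST[B]={a}
pass 2:
  A via A→B b: +{a}
  S via S→A S: +{a}
  FIRST[S]={a,b,c,d}  FIRST[A]={a,d}  FIRST[B]={a}
pass 3: — fixpoint
  FIRST[S]={a,b,c,d}  FIRST[A]={a,d}  FIRST[B]={a}

Compute FOLLOW by fixpoint:
initialize: $ ∈ FOLLOW(S)
pass 1:
  A→B b: FOLLOW(B) ⊇ FIRST(b) = {b}; new: +{b}
  S→A S: FOLLOW(A) ⊇ FIRST(S) = {a,b,c,d}; new: +{a,b,c,d}
  FOLLOW[S]={$}  FOLLOW[A]={a,b,c,d}  FOLLOW[B]={b}
pass 2: done
  FOLLOW[S]={$}  FOLLOW[A]={a,b,c,d}  FOLLOW[B]={b}

FOLLOW(B) = ["b"]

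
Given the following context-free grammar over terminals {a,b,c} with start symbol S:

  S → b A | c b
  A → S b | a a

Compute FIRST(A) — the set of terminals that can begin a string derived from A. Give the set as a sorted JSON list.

FIRST sets, iterate to fixpoint:
[1]
  A via A→a a: +{a}
  S via S→b A: +{b}
  S via S→c b: +{c}
  FIRST(S)={b,c}  FIRST(A)={a}
[2]
  A via A→S b: +{b,c}
  FIRST(S)={b,c}  FIRST(A)={a,b,c}
[3] (no change)
  FIRST(S)={b,c}  FIRST(A)={a,b,c}

FIRST(A) = ["a", "b", "c"]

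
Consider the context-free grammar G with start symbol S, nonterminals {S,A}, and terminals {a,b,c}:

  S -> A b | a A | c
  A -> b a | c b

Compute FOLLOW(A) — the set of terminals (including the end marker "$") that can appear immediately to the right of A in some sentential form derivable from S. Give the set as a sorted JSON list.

Compute FIRST by fixpoint:
iter 1:
  A via A→b a: +{b}
  A via A→c b: +{c}
  S via S→A b: +{b,c}
  S via S→a A: +{a}
  FIRST(S)={a,b,c}  FIRST(A)={b,c}
iter 2: (no change)
  FIRST(S)={a,b,c}  FIRST(A)={b,c}

FOLLOW iteration:
FOLLOW(S) := {$}
iter 1:
  S→A b: FOLLOW(A) ⊇ FIRST(b) = {b}; new: +{b}
  S→a A: FOLLOW(A) ⊇ FOLLOW(S) ⊇ {$}; new: +{$}
  S: {$}  A: {$,b}
iter 2: done
  S: {$}  A: {$,b}

FOLLOW(A) = ["$", "b"]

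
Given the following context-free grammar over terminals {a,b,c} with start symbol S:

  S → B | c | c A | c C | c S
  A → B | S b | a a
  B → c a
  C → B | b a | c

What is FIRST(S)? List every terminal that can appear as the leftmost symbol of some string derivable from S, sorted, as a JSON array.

Compute FIRST by fixpoint:
[1]
  A via A→a a: +{a}
  B via B→c a: +{c}
  C via C→B: +{c}
  C via C→b a: +{b}
  S via S→B: +{c}
  FIRST[S]={c}  FIRST[A]={a}  FIRST[B]={c}  FIRST[C]={b,c}
[2]
  A via A→B: +{c}
  FIRST[S]={c}  FIRST[A]={a,c}  FIRST[B]={c}  FIRST[C]={b,c}
[3] done
  FIRST[S]={c}  FIRST[A]={a,c}  FIRST[B]={c}  FIRST[C]={b,c}

FIRST(S) = ["c"]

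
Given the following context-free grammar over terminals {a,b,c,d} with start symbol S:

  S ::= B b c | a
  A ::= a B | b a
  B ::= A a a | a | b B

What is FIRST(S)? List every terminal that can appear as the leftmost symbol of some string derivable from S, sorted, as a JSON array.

Compute FIRST by fixpoint:
iter 1:
  A via A→a B: +{a}
  A via A→b a: +{b}
  B via B→A a a: +{a,b}
  S via S→B b c: +{a,b}
  S: {a,b}  A: {a,b}  B: {a,b}
iter 2: (stable)
  S: {a,b}  A: {a,b}  B: {a,b}

FIRST(S) = ["a", "b"]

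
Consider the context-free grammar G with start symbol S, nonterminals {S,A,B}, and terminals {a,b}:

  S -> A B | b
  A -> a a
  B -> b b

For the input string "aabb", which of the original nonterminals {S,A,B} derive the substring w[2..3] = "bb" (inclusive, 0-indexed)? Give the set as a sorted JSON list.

CNF form of G:
  S -> A B | b
  A -> T0 T0
  B -> T1 T1
  T0 -> a
  T1 -> b

CYK table (by increasing span) — only the sub-triangle for w[2..3]:
  cell(2,2) b: {S,T1}  orig:{S}
  cell(3,3) b: {S,T1}  orig:{S}
  cell(2,3) bb: {B}

Original NTs in T[2,3] deriving "bb": ["B"]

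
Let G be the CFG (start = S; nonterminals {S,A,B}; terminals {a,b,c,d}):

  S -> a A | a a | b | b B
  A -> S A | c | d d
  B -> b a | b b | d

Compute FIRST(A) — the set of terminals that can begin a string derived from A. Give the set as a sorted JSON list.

Compute FIRST by fixpoint:
[1]
  A via A→c: +{c}
  A via A→d d: +{d}
  B via B→b a: +{b}
  B via B→d: +{d}
  S via S→a A: +{a}
  S via S→b: +{b}
  S: {a,b}  A: {c,d}  B: {b,d}
[2]
  A via A→S A: +{a,b}
  S: {a,b}  A: {a,b,c,d}  B: {b,d}
[3] done
  S: {a,b}  A: {a,b,c,d}  B: {b,d}

FIRST(A) = ["a", "b", "c", "d"]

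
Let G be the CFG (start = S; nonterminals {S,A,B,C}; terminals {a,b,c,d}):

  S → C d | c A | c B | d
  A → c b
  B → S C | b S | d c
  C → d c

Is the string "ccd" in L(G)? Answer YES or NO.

CNF form of G:
  S -> C T2 | T0 A | T0 B | d
  A -> T0 T1
  B -> S C | T1 S | T2 T0
  C -> T2 T0
  T0 -> c
  T1 -> b
  T2 -> d

CYK table (by increasing span):
  cell(0,0) c: {T0}  orig:{}
  cell(1,1) c: {T0}  orig:{}
  cell(2,2) d: {S,T2}  orig:{S}
  cell(0,1) cc: ∅
  cell(1,2) cd: ∅
  cell(0,2) ccd: ∅

S ∉ T[0,2] ⇒ NO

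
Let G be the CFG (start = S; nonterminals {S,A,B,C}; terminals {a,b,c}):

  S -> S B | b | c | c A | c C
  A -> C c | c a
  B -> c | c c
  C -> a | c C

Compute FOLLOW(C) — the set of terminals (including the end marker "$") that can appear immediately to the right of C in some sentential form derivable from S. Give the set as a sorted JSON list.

FIRST sets, iterate to fixpoint:
iter 1:
  A via A→c a: +{c}
  B via B→c: +{c}
  C via C→a: +{a}
  C via C→c C: +{c}
  S via S→b: +{b}
  S via S→c: +{c}
  S: {b,c}  A: {c}  B: {c}  C: {a,c}
iter 2:
  A via A→C c: +{a}
  S: {b,c}  A: {a,c}  B: {c}  C: {a,c}
iter 3: (stable)
  S: {b,c}  A: {a,c}  B: {c}  C: {a,c}

FOLLOW iteration:
initialize: $ ∈ FOLLOW(S)
pass 1:
  A→C c: FOLLOW(C) ⊇ FIRST(c) = {c}; new: +{c}
  S→S B: FOLLOW(S) ⊇ FIRST(B) = {c}; new: +{c}
  S→S B: FOLLOW(B) ⊇ FOLLOW(S) ⊇ {$,c}; new: +{$,c}
  S→c A: FOLLOW(A) ⊇ FOLLOW(S) ⊇ {$,c}; new: +{$,c}
  S→c C: FOLLOW(C) ⊇ FOLLOW(S) ⊇ {$,c}; new: +{$}
  FOLLOW(S)={$,c}  FOLLOW(A)={$,c}  FOLLOW(B)={$,c}  FOLLOW(C)={$,c}
pass 2: (stable)
  FOLLOW(S)={$,c}  FOLLOW(A)={$,c}  FOLLOW(B)={$,c}  FOLLOW(C)={$,c}

FOLLOW(C) = ["$", "c"]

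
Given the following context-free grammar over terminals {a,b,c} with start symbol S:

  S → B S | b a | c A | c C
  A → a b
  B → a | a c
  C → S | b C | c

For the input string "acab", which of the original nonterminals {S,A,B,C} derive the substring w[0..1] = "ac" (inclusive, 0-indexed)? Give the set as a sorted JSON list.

CNF form of G:
  S -> B S | T1 T0 | T2 A | T2 C
  A -> T0 T1
  B -> T0 T2 | a
  C -> B S | T1 C | T1 T0 | T2 A | T2 C | c
  T0 -> a
  T1 -> b
  T2 -> c

CYK fill, restricted to cells inside w[0..1]:
  [0..0]={B,T0}  "a"  orig:{B}
  [1..1]={C,T2}  "c"  orig:{C}
  [0..1]={B}  "ac"

Original NTs in T[0,1] deriving "ac": ["B"]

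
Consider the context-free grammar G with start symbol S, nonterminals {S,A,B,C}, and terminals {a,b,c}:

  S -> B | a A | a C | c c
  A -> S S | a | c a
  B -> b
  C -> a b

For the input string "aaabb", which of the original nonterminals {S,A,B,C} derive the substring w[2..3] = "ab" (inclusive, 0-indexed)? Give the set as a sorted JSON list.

CNF form of G:
  S -> T0 T0 | T1 A | T1 C | b
  A -> S S | T0 T1 | a
  B -> b
  C -> T1 T2
  T0 -> c
  T1 -> a
  T2 -> b

Fill CYK table bottom-up, restricted to cells inside w[2..3]:
  T[2,2] 'a' = {A,T1}  orig:{A}
  T[3,3] 'b' = {B,S,T2}  orig:{B,S}
  T[2,3] 'ab' = {C}

Original NTs in T[2,3] deriving "ab": ["C"]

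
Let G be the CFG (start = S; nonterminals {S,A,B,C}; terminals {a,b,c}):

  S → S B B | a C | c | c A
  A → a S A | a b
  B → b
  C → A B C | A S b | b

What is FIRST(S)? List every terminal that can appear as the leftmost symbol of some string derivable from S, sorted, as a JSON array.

FIRST iteration:
iter 1:
  A via A→a S A: +{a}
  B via B→b: +{b}
  C via C→A B C: +{a}
  C via C→b: +{b}
  S via S→a C: +{a}
  S via S→c: +{c}
  FIRST[S]={a,c}  FIRST[A]={a}  FIRST[B]={b}  FIRST[C]={a,b}
iter 2: (stable)
  FIRST[S]={a,c}  FIRST[A]={a}  FIRST[B]={b}  FIRST[C]={a,b}

FIRST(S) = ["a", "c"]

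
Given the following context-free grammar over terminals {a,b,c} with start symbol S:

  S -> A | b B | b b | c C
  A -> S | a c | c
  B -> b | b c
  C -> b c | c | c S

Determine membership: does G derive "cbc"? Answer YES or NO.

Convert to CNF:
  S -> T0 T1 | T1 C | T2 B | T2 T2 | c
  A -> T0 T1 | T1 C | T2 B | T2 T2 | c
  B -> T2 T1 | b
  C -> T1 S | T2 T1 | c
  T0 -> a
  T1 -> c
  T2 -> b

Fill CYK table bottom-up:
  [0..0]={A,C,S,T1}  "c"  orig:{A,C,S}
  [1..1]={B,T2}  "b"  orig:{B}
  [2..2]={A,C,S,T1}  "c"  orig:{A,C,S}
  [0..1]=∅  "cb"
  [1..2]={B,C}  "bc"
  [0..2]={A,S}  "cbc"

S ∈ T[0,2] ⇒ YES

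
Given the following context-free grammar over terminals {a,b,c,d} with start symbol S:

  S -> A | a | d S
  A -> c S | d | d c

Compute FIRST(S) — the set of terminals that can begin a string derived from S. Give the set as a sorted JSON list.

FIRST iteration:
iter 1:
  A via A→c S: +{c}
  A via A→d: +{d}
  S via S→A: +{c,d}
  S via S→a: +{a}
  FIRST(S)={a,c,d}  FIRST(A)={c,d}
iter 2: done
  FIRST(S)={a,c,d}  FIRST(A)={c,d}

FIRST(S) = ["a", "c", "d"]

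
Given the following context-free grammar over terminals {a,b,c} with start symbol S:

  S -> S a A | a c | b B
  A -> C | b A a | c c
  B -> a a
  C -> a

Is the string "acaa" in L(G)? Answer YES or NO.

CNF form of G:
  S -> S X4 | T0 B | T1 T2
  A -> T0 X3 | T2 T2 | a
  B -> T1 T1
  C -> a
  T0 -> b
  T1 -> a
  T2 -> c
  X3 -> A T1
  X4 -> T1 A

CYK table (by increasing span):
  [0..0]={A,C,T1}  "a"  orig:{A,C}
  [1..1]={T2}  "c"  orig:{}
  [2..2]={A,C,T1}  "a"  orig:{A,C}
  [3..3]={A,C,T1}  "a"  orig:{A,C}
  [0..1]={S}  "ac"
  [1..2]=∅  "ca"
  [2..3]={B,X3,X4}  "aa"  orig:{B}
  [0..2]=∅  "aca"
  [1..3]=∅  "caa"
  [0..3]={S}  "acaa"

S ∈ T[0,3] ⇒ YES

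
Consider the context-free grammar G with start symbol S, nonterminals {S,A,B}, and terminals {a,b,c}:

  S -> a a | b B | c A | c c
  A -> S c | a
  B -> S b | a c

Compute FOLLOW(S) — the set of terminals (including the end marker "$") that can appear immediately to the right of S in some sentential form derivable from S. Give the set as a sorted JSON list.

Compute FIRST by fixpoint:
[1]
  A via A→a: +{a}
  B via B→a c: +{a}
  S via S→a a: +{a}
  S via S→b B: +{b}
  S via S→c A: +{c}
  FIRST(S)={a,b,c}  FIRST(A)={a}  FIRST(B)={a}
[2]
  A via A→S c: +{b,c}
  B via B→S b: +{b,c}
  FIRST(S)={a,b,c}  FIRST(A)={a,b,c}  FIRST(B)={a,b,c}
[3] done
  FIRST(S)={a,b,c}  FIRST(A)={a,b,c}  FIRST(B)={a,b,c}

FOLLOW iteration:
initialize: $ ∈ FOLLOW(S)
round 1:
  A→S c: FOLLOW(S) ⊇ FIRST(c) = {c}; new: +{c}
  B→S b: FOLLOW(S) ⊇ FIRST(b) = {b}; new: +{b}
  S→b B: FOLLOW(B) ⊇ FOLLOW(S) ⊇ {$,b,c}; new: +{$,b,c}
  S→c A: FOLLOW(A) ⊇ FOLLOW(S) ⊇ {$,b,c}; new: +{$,b,c}
  FOLLOW[S]={$,b,c}  FOLLOW[A]={$,b,c}  FOLLOW[B]={$,b,c}
round 2: — fixpoint
  FOLLOW[S]={$,b,c}  FOLLOW[A]={$,b,c}  FOLLOW[B]={$,b,c}

FOLLOW(S) = ["$", "b", "c"]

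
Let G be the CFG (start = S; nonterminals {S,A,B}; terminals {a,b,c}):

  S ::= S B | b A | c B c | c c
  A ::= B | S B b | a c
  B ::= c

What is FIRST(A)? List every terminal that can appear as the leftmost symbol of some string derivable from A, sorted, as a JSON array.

Compute FIRST by fixpoint:
iter 1:
  A via A→a c: +{a}
  B via B→c: +{c}
  S via S→b A: +{b}
  S via S→c B c: +{c}
  FIRST[S]={b,c}  FIRST[A]={a}  FIRST[B]={c}
iter 2:
  A via A→B: +{c}
  A via A→S B b: +{b}
  FIRST[S]={b,c}  FIRST[A]={a,b,c}  FIRST[B]={c}
iter 3: (stable)
  FIRST[S]={b,c}  FIRST[A]={a,b,c}  FIRST[B]={c}

FIRST(A) = ["a", "b", "c"]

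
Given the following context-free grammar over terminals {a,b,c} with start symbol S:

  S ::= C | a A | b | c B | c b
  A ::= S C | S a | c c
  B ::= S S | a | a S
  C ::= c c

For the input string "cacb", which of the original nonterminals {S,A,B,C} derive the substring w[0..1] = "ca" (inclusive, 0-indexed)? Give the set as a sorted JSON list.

CNF form of G:
  S -> T0 A | T1 B | T1 T1 | T1 T2 | b
  A -> S C | S T0 | T1 T1
  B -> S S | T0 S | a
  C -> T1 T1
  T0 -> a
  T1 -> c
  T2 -> b

CYK table (by increasing span) — only the sub-triangle for w[0..1]:
  cell(0,0) c: {T1}  orig:{}
  cell(1,1) a: {B,T0}  orig:{B}
  cell(0,1) ca: {S}

Original NTs in T[0,1] deriving "ca": ["S"]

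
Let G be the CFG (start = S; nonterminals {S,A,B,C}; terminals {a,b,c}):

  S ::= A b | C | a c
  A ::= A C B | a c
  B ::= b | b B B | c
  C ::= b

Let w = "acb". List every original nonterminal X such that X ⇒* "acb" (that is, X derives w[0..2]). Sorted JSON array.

CNF form of G:
  S -> A T2 | T0 T1 | b
  A -> A X3 | T0 T1
  B -> T2 X4 | b | c
  C -> b
  T0 -> a
  T1 -> c
  T2 -> b
  X3 -> C B
  X4 -> B B

Fill CYK table bottom-up, restricted to cells inside w[0..2]:
  cell(0,0) a: {T0}  orig:{}
  cell(1,1) c: {B,T1}  orig:{B}
  cell(2,2) b: {B,C,S,T2}  orig:{B,C,S}
  cell(0,1) ac: {A,S}
  cell(1,2) cb: {X4}  orig:{}
  cell(0,2) acb: {S}

Original NTs in T[0,2] deriving "acb": ["S"]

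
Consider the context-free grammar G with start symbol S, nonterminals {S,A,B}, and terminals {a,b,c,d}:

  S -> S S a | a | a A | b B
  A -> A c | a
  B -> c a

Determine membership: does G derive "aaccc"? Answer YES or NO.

Convert to CNF:
  S -> S X3 | T1 A | T2 B | a
  A -> A T0 | a
  B -> T0 T1
  T0 -> c
  T1 -> a
  T2 -> b
  X3 -> S T1

Fill CYK table bottom-up:
  [0..0]={A,S,T1}  "a"  orig:{A,S}
  [1..1]={A,S,T1}  "a"  orig:{A,S}
  [2..2]={T0}  "c"  orig:{}
  [3..3]={T0}  "c"  orig:{}
  [4..4]={T0}  "c"  orig:{}
  [0..1]={S,X3}  "aa"  orig:{S}
  [1..2]={A}  "ac"
  [2..3]=∅  "cc"
  [3..4]=∅  "cc"
  [0..2]={S}  "aac"
  [1..3]={A}  "acc"
  [2..4]=∅  "ccc"
  [0..3]={S}  "aacc"
  [1..4]={A}  "accc"
  [0..4]={S}  "aaccc"

S ∈ T[0,4] ⇒ YES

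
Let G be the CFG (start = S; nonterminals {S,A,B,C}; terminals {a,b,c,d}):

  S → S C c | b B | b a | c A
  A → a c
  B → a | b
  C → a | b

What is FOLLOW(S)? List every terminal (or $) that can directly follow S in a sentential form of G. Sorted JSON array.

FIRST sets, iterate to fixpoint:
iter 1:
  A via A→a c: +{a}
  B via B→a: +{a}
  B via B→b: +{b}
  C via C→a: +{a}
  C via C→b: +{b}
  S via S→b B: +{b}
  S via S→c A: +{c}
  S: {b,c}  A: {a}  B: {a,b}  C: {a,b}
iter 2: — fixpoint
  S: {b,c}  A: {a}  B: {a,b}  C: {a,b}

FOLLOW iteration:
initialize: $ ∈ FOLLOW(S)
[1]
  S→S C c: FOLLOW(S) ⊇ FIRST(C) = {a,b}; new: +{a,b}
  S→S C c: FOLLOW(C) ⊇ FIRST(c) = {c}; new: +{c}
  S→b B: FOLLOW(B) ⊇ FOLLOW(S) ⊇ {$,a,b}; new: +{$,a,b}
  S→c A: FOLLOW(A) ⊇ FOLLOW(S) ⊇ {$,a,b}; new: +{$,a,b}
  FOLLOW(S)={$,a,b}  FOLLOW(A)={$,a,b}  FOLLOW(B)={$,a,b}  FOLLOW(C)={c}
[2] done
  FOLLOW(S)={$,a,b}  FOLLOW(A)={$,a,b}  FOLLOW(B)={$,a,b}  FOLLOW(C)={c}

FOLLOW(S) = ["$", "a", "b"]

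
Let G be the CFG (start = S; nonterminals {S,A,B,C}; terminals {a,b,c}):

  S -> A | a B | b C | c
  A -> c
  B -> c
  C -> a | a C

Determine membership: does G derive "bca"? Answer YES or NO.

Convert to CNF:
  S -> T0 B | T1 C | c
  A -> c
  B -> c
  C -> T0 C | a
  T0 -> a
  T1 -> b

Fill CYK table bottom-up:
  cell(0,0) b: {T1}  orig:{}
  cell(1,1) c: {A,B,S}
  cell(2,2) a: {C,T0}  orig:{C}
  cell(0,1) bc: ∅
  cell(1,2) ca: ∅
  cell(0,2) bca: ∅

S ∉ T[0,2] ⇒ NO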